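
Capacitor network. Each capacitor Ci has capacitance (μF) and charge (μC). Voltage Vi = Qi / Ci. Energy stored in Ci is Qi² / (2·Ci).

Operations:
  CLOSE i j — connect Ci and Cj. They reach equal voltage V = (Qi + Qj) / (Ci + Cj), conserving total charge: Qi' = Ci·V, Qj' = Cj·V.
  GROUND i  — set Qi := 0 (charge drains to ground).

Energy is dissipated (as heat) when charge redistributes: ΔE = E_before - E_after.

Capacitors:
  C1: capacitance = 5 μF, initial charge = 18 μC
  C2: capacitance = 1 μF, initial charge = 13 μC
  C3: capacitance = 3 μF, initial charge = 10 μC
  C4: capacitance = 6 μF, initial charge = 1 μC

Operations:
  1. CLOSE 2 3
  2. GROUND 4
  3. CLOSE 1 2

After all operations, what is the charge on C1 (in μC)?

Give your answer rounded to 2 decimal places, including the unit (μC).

Answer: 19.79 μC

Derivation:
Initial: C1(5μF, Q=18μC, V=3.60V), C2(1μF, Q=13μC, V=13.00V), C3(3μF, Q=10μC, V=3.33V), C4(6μF, Q=1μC, V=0.17V)
Op 1: CLOSE 2-3: Q_total=23.00, C_total=4.00, V=5.75; Q2=5.75, Q3=17.25; dissipated=35.042
Op 2: GROUND 4: Q4=0; energy lost=0.083
Op 3: CLOSE 1-2: Q_total=23.75, C_total=6.00, V=3.96; Q1=19.79, Q2=3.96; dissipated=1.926
Final charges: Q1=19.79, Q2=3.96, Q3=17.25, Q4=0.00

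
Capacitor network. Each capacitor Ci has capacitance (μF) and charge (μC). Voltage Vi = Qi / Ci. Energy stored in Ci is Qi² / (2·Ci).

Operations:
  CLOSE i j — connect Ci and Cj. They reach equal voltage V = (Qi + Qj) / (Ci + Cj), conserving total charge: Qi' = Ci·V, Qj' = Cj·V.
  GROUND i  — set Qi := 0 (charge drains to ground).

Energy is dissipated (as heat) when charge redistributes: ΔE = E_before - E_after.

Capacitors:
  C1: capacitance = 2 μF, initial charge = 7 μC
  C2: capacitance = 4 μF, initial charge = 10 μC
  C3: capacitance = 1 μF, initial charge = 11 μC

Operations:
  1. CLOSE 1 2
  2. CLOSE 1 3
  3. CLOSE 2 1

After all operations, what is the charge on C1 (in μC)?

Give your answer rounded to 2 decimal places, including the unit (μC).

Initial: C1(2μF, Q=7μC, V=3.50V), C2(4μF, Q=10μC, V=2.50V), C3(1μF, Q=11μC, V=11.00V)
Op 1: CLOSE 1-2: Q_total=17.00, C_total=6.00, V=2.83; Q1=5.67, Q2=11.33; dissipated=0.667
Op 2: CLOSE 1-3: Q_total=16.67, C_total=3.00, V=5.56; Q1=11.11, Q3=5.56; dissipated=22.231
Op 3: CLOSE 2-1: Q_total=22.44, C_total=6.00, V=3.74; Q2=14.96, Q1=7.48; dissipated=4.940
Final charges: Q1=7.48, Q2=14.96, Q3=5.56

Answer: 7.48 μC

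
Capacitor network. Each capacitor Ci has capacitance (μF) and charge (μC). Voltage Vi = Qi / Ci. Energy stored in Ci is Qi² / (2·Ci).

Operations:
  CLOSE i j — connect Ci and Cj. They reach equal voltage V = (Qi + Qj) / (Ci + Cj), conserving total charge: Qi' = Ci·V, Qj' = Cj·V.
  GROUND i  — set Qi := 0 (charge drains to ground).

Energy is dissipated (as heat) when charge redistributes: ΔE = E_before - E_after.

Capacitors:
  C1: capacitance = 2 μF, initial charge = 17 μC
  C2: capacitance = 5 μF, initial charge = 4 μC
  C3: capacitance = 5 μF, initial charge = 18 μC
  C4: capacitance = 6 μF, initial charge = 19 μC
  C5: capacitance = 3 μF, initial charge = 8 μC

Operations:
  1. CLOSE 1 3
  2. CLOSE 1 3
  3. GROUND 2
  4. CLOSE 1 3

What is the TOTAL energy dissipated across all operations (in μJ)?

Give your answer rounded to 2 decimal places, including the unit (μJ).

Answer: 18.75 μJ

Derivation:
Initial: C1(2μF, Q=17μC, V=8.50V), C2(5μF, Q=4μC, V=0.80V), C3(5μF, Q=18μC, V=3.60V), C4(6μF, Q=19μC, V=3.17V), C5(3μF, Q=8μC, V=2.67V)
Op 1: CLOSE 1-3: Q_total=35.00, C_total=7.00, V=5.00; Q1=10.00, Q3=25.00; dissipated=17.150
Op 2: CLOSE 1-3: Q_total=35.00, C_total=7.00, V=5.00; Q1=10.00, Q3=25.00; dissipated=0.000
Op 3: GROUND 2: Q2=0; energy lost=1.600
Op 4: CLOSE 1-3: Q_total=35.00, C_total=7.00, V=5.00; Q1=10.00, Q3=25.00; dissipated=0.000
Total dissipated: 18.750 μJ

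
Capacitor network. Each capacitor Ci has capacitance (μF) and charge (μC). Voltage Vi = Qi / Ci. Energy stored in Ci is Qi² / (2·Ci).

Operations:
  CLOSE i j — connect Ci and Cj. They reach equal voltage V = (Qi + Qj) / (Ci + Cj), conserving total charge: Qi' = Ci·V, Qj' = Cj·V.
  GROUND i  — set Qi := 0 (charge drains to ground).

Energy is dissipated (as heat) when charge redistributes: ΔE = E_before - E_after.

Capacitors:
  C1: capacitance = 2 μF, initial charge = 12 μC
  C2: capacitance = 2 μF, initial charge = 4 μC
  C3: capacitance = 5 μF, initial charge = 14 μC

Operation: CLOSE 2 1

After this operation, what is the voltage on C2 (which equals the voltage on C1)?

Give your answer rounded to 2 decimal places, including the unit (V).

Answer: 4.00 V

Derivation:
Initial: C1(2μF, Q=12μC, V=6.00V), C2(2μF, Q=4μC, V=2.00V), C3(5μF, Q=14μC, V=2.80V)
Op 1: CLOSE 2-1: Q_total=16.00, C_total=4.00, V=4.00; Q2=8.00, Q1=8.00; dissipated=8.000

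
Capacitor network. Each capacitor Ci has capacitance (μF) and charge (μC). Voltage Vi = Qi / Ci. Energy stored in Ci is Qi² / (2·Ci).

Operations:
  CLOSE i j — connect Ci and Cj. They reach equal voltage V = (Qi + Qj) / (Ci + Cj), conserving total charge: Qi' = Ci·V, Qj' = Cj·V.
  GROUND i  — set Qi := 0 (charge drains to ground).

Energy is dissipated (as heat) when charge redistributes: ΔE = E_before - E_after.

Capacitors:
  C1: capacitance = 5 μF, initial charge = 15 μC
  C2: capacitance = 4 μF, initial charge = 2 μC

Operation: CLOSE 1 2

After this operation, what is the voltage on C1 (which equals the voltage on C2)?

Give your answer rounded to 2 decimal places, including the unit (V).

Initial: C1(5μF, Q=15μC, V=3.00V), C2(4μF, Q=2μC, V=0.50V)
Op 1: CLOSE 1-2: Q_total=17.00, C_total=9.00, V=1.89; Q1=9.44, Q2=7.56; dissipated=6.944

Answer: 1.89 V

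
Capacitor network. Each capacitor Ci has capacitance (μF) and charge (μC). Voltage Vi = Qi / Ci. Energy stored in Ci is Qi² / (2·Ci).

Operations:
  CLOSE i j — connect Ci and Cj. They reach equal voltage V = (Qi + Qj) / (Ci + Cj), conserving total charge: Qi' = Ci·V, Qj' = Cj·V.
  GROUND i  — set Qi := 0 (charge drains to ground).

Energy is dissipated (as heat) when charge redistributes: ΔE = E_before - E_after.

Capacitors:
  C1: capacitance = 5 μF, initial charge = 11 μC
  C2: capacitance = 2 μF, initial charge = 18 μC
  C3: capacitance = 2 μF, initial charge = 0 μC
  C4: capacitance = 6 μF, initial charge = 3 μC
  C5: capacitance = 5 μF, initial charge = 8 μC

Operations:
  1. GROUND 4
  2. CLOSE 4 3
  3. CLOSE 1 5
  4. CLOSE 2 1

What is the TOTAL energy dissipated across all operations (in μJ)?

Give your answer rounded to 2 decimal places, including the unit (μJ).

Initial: C1(5μF, Q=11μC, V=2.20V), C2(2μF, Q=18μC, V=9.00V), C3(2μF, Q=0μC, V=0.00V), C4(6μF, Q=3μC, V=0.50V), C5(5μF, Q=8μC, V=1.60V)
Op 1: GROUND 4: Q4=0; energy lost=0.750
Op 2: CLOSE 4-3: Q_total=0.00, C_total=8.00, V=0.00; Q4=0.00, Q3=0.00; dissipated=0.000
Op 3: CLOSE 1-5: Q_total=19.00, C_total=10.00, V=1.90; Q1=9.50, Q5=9.50; dissipated=0.450
Op 4: CLOSE 2-1: Q_total=27.50, C_total=7.00, V=3.93; Q2=7.86, Q1=19.64; dissipated=36.007
Total dissipated: 37.207 μJ

Answer: 37.21 μJ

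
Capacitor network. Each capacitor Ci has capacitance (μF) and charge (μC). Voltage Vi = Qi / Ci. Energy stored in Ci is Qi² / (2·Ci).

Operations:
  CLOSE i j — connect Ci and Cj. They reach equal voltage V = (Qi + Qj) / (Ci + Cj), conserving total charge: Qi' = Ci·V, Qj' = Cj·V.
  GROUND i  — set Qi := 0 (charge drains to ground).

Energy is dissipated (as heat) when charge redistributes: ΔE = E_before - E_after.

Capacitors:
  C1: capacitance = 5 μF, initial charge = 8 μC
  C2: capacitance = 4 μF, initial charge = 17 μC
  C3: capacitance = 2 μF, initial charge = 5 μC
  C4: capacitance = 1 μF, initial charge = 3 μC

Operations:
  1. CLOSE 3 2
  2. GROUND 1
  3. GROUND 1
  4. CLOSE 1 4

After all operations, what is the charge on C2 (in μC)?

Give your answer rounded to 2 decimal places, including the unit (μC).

Answer: 14.67 μC

Derivation:
Initial: C1(5μF, Q=8μC, V=1.60V), C2(4μF, Q=17μC, V=4.25V), C3(2μF, Q=5μC, V=2.50V), C4(1μF, Q=3μC, V=3.00V)
Op 1: CLOSE 3-2: Q_total=22.00, C_total=6.00, V=3.67; Q3=7.33, Q2=14.67; dissipated=2.042
Op 2: GROUND 1: Q1=0; energy lost=6.400
Op 3: GROUND 1: Q1=0; energy lost=0.000
Op 4: CLOSE 1-4: Q_total=3.00, C_total=6.00, V=0.50; Q1=2.50, Q4=0.50; dissipated=3.750
Final charges: Q1=2.50, Q2=14.67, Q3=7.33, Q4=0.50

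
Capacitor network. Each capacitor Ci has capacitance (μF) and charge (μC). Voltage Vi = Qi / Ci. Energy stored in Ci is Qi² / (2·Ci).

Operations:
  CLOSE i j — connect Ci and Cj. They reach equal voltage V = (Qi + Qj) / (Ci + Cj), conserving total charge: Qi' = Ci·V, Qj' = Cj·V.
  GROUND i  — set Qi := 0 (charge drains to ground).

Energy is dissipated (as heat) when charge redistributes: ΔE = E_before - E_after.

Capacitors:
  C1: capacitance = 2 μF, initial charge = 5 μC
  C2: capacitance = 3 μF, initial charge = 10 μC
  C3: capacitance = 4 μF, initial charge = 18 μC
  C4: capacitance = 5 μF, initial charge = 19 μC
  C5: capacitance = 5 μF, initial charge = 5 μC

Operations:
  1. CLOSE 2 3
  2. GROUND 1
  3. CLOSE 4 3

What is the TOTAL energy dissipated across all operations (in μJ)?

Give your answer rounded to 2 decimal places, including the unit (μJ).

Answer: 7.46 μJ

Derivation:
Initial: C1(2μF, Q=5μC, V=2.50V), C2(3μF, Q=10μC, V=3.33V), C3(4μF, Q=18μC, V=4.50V), C4(5μF, Q=19μC, V=3.80V), C5(5μF, Q=5μC, V=1.00V)
Op 1: CLOSE 2-3: Q_total=28.00, C_total=7.00, V=4.00; Q2=12.00, Q3=16.00; dissipated=1.167
Op 2: GROUND 1: Q1=0; energy lost=6.250
Op 3: CLOSE 4-3: Q_total=35.00, C_total=9.00, V=3.89; Q4=19.44, Q3=15.56; dissipated=0.044
Total dissipated: 7.461 μJ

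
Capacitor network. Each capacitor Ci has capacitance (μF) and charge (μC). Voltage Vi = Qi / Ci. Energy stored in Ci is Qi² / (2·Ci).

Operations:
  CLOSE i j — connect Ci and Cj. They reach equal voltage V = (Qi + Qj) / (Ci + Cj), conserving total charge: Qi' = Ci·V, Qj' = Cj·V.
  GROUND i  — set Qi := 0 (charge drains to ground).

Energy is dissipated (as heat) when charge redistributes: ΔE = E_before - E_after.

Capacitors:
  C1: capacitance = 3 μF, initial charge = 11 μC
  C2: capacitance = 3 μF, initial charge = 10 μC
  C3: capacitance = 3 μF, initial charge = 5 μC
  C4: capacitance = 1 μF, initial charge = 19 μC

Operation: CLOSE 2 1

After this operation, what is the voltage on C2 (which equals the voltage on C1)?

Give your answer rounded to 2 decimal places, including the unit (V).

Answer: 3.50 V

Derivation:
Initial: C1(3μF, Q=11μC, V=3.67V), C2(3μF, Q=10μC, V=3.33V), C3(3μF, Q=5μC, V=1.67V), C4(1μF, Q=19μC, V=19.00V)
Op 1: CLOSE 2-1: Q_total=21.00, C_total=6.00, V=3.50; Q2=10.50, Q1=10.50; dissipated=0.083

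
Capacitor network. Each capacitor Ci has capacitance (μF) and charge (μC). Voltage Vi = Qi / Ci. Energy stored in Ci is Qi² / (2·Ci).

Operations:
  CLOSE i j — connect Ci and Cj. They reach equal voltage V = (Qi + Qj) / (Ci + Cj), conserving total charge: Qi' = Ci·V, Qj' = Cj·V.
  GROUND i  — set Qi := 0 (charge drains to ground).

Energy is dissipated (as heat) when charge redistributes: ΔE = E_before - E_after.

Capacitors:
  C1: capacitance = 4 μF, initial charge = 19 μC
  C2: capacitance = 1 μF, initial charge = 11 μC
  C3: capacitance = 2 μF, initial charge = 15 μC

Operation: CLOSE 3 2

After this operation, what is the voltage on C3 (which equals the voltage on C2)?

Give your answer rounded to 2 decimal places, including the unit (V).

Answer: 8.67 V

Derivation:
Initial: C1(4μF, Q=19μC, V=4.75V), C2(1μF, Q=11μC, V=11.00V), C3(2μF, Q=15μC, V=7.50V)
Op 1: CLOSE 3-2: Q_total=26.00, C_total=3.00, V=8.67; Q3=17.33, Q2=8.67; dissipated=4.083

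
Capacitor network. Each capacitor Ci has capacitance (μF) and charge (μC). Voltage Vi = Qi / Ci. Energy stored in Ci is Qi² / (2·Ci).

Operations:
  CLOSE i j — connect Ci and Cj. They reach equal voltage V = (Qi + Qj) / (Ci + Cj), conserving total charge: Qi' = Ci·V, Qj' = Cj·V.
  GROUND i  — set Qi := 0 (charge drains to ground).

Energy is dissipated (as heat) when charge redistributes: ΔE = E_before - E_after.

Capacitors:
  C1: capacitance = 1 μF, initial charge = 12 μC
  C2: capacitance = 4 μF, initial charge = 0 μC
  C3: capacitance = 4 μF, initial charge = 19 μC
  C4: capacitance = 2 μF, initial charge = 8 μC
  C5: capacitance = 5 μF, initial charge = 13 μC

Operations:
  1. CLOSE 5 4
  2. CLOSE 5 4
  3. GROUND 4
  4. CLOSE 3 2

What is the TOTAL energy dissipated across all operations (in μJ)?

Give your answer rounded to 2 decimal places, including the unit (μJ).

Initial: C1(1μF, Q=12μC, V=12.00V), C2(4μF, Q=0μC, V=0.00V), C3(4μF, Q=19μC, V=4.75V), C4(2μF, Q=8μC, V=4.00V), C5(5μF, Q=13μC, V=2.60V)
Op 1: CLOSE 5-4: Q_total=21.00, C_total=7.00, V=3.00; Q5=15.00, Q4=6.00; dissipated=1.400
Op 2: CLOSE 5-4: Q_total=21.00, C_total=7.00, V=3.00; Q5=15.00, Q4=6.00; dissipated=0.000
Op 3: GROUND 4: Q4=0; energy lost=9.000
Op 4: CLOSE 3-2: Q_total=19.00, C_total=8.00, V=2.38; Q3=9.50, Q2=9.50; dissipated=22.562
Total dissipated: 32.962 μJ

Answer: 32.96 μJ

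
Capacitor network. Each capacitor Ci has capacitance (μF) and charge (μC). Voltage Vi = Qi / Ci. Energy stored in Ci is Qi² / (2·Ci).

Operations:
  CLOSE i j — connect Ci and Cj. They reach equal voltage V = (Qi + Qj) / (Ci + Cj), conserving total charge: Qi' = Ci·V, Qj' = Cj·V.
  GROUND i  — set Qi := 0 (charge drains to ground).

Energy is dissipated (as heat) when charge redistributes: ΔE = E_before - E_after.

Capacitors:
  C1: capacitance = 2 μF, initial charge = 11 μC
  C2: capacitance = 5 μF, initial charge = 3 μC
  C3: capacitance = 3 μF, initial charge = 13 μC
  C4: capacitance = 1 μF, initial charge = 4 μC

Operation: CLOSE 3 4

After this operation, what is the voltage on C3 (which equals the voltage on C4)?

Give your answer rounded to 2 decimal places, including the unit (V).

Answer: 4.25 V

Derivation:
Initial: C1(2μF, Q=11μC, V=5.50V), C2(5μF, Q=3μC, V=0.60V), C3(3μF, Q=13μC, V=4.33V), C4(1μF, Q=4μC, V=4.00V)
Op 1: CLOSE 3-4: Q_total=17.00, C_total=4.00, V=4.25; Q3=12.75, Q4=4.25; dissipated=0.042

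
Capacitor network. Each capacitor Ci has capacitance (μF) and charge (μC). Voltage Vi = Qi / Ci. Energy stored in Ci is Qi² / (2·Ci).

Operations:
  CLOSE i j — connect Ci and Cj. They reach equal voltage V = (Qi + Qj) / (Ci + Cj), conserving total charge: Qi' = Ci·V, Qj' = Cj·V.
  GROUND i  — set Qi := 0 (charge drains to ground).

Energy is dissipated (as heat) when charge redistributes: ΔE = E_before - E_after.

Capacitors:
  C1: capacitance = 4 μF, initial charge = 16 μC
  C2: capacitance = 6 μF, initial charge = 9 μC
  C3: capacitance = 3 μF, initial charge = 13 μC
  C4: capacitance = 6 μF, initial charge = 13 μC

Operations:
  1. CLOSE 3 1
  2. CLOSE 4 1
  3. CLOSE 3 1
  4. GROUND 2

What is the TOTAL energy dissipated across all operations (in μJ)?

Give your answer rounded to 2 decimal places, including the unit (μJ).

Initial: C1(4μF, Q=16μC, V=4.00V), C2(6μF, Q=9μC, V=1.50V), C3(3μF, Q=13μC, V=4.33V), C4(6μF, Q=13μC, V=2.17V)
Op 1: CLOSE 3-1: Q_total=29.00, C_total=7.00, V=4.14; Q3=12.43, Q1=16.57; dissipated=0.095
Op 2: CLOSE 4-1: Q_total=29.57, C_total=10.00, V=2.96; Q4=17.74, Q1=11.83; dissipated=4.686
Op 3: CLOSE 3-1: Q_total=24.26, C_total=7.00, V=3.47; Q3=10.40, Q1=13.86; dissipated=1.205
Op 4: GROUND 2: Q2=0; energy lost=6.750
Total dissipated: 12.737 μJ

Answer: 12.74 μJ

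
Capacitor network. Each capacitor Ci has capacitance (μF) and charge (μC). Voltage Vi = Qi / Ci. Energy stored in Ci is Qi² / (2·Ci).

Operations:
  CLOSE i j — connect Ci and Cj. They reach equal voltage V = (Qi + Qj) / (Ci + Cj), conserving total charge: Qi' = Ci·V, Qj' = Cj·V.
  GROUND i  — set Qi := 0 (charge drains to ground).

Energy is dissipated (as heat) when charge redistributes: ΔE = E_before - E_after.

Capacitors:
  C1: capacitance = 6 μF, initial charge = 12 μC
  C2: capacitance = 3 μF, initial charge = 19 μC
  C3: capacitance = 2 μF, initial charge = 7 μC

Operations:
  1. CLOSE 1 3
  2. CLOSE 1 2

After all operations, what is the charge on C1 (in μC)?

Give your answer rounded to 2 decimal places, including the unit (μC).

Initial: C1(6μF, Q=12μC, V=2.00V), C2(3μF, Q=19μC, V=6.33V), C3(2μF, Q=7μC, V=3.50V)
Op 1: CLOSE 1-3: Q_total=19.00, C_total=8.00, V=2.38; Q1=14.25, Q3=4.75; dissipated=1.688
Op 2: CLOSE 1-2: Q_total=33.25, C_total=9.00, V=3.69; Q1=22.17, Q2=11.08; dissipated=15.668
Final charges: Q1=22.17, Q2=11.08, Q3=4.75

Answer: 22.17 μC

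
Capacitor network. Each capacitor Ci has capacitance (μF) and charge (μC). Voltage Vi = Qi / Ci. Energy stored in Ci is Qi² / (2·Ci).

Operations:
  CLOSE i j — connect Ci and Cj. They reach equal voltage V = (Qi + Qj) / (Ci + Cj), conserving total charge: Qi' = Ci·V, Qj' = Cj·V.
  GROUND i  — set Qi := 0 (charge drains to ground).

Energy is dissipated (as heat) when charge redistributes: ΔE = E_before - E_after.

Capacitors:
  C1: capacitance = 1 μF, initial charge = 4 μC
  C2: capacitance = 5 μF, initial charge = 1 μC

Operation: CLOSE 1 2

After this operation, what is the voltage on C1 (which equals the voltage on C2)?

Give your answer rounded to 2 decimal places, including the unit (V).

Initial: C1(1μF, Q=4μC, V=4.00V), C2(5μF, Q=1μC, V=0.20V)
Op 1: CLOSE 1-2: Q_total=5.00, C_total=6.00, V=0.83; Q1=0.83, Q2=4.17; dissipated=6.017

Answer: 0.83 V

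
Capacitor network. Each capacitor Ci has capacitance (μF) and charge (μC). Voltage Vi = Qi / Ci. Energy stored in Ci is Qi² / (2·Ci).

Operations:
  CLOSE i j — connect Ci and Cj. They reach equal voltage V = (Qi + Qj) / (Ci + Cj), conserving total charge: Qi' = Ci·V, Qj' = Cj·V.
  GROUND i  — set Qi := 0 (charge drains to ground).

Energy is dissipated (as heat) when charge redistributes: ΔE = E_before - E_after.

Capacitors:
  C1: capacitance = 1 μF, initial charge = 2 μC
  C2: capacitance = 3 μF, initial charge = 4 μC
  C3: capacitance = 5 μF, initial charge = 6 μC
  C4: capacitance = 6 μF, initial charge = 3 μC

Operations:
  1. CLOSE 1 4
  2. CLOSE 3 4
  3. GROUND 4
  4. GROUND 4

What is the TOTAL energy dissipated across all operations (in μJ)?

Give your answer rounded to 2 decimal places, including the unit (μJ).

Initial: C1(1μF, Q=2μC, V=2.00V), C2(3μF, Q=4μC, V=1.33V), C3(5μF, Q=6μC, V=1.20V), C4(6μF, Q=3μC, V=0.50V)
Op 1: CLOSE 1-4: Q_total=5.00, C_total=7.00, V=0.71; Q1=0.71, Q4=4.29; dissipated=0.964
Op 2: CLOSE 3-4: Q_total=10.29, C_total=11.00, V=0.94; Q3=4.68, Q4=5.61; dissipated=0.322
Op 3: GROUND 4: Q4=0; energy lost=2.623
Op 4: GROUND 4: Q4=0; energy lost=0.000
Total dissipated: 3.909 μJ

Answer: 3.91 μJ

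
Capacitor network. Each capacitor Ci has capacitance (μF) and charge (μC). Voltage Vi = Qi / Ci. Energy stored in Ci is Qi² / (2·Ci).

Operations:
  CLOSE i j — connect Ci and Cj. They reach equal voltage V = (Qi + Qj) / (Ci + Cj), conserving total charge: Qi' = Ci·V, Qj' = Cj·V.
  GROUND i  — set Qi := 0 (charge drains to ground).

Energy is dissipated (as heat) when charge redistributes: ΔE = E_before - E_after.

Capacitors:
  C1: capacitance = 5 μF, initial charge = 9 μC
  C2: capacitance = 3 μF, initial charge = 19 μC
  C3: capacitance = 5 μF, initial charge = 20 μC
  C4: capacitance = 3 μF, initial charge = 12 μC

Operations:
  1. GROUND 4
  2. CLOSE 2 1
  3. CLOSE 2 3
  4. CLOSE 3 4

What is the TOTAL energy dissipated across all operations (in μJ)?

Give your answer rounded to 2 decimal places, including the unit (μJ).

Initial: C1(5μF, Q=9μC, V=1.80V), C2(3μF, Q=19μC, V=6.33V), C3(5μF, Q=20μC, V=4.00V), C4(3μF, Q=12μC, V=4.00V)
Op 1: GROUND 4: Q4=0; energy lost=24.000
Op 2: CLOSE 2-1: Q_total=28.00, C_total=8.00, V=3.50; Q2=10.50, Q1=17.50; dissipated=19.267
Op 3: CLOSE 2-3: Q_total=30.50, C_total=8.00, V=3.81; Q2=11.44, Q3=19.06; dissipated=0.234
Op 4: CLOSE 3-4: Q_total=19.06, C_total=8.00, V=2.38; Q3=11.91, Q4=7.15; dissipated=13.627
Total dissipated: 57.128 μJ

Answer: 57.13 μJ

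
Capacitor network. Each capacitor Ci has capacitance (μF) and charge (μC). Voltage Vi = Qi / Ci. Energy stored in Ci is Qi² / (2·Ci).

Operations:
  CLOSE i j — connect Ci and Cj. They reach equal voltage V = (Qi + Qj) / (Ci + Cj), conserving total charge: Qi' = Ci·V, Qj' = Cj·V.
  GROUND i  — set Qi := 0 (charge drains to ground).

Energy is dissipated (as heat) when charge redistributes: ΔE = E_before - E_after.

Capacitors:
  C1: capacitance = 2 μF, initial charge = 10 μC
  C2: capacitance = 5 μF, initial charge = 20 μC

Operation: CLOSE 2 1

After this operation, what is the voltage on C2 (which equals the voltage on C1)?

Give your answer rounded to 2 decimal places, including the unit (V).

Answer: 4.29 V

Derivation:
Initial: C1(2μF, Q=10μC, V=5.00V), C2(5μF, Q=20μC, V=4.00V)
Op 1: CLOSE 2-1: Q_total=30.00, C_total=7.00, V=4.29; Q2=21.43, Q1=8.57; dissipated=0.714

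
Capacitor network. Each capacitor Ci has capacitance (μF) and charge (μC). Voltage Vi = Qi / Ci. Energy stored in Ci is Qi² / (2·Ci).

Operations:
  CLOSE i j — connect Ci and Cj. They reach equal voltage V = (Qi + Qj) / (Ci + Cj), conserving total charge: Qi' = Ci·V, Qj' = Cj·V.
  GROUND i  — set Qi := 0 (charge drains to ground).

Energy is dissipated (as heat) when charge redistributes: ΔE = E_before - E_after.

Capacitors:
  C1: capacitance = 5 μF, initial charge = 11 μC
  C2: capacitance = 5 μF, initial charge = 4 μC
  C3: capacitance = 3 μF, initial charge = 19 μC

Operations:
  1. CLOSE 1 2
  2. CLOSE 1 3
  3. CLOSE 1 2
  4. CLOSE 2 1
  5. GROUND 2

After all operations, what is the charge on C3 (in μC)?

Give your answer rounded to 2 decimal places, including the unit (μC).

Initial: C1(5μF, Q=11μC, V=2.20V), C2(5μF, Q=4μC, V=0.80V), C3(3μF, Q=19μC, V=6.33V)
Op 1: CLOSE 1-2: Q_total=15.00, C_total=10.00, V=1.50; Q1=7.50, Q2=7.50; dissipated=2.450
Op 2: CLOSE 1-3: Q_total=26.50, C_total=8.00, V=3.31; Q1=16.56, Q3=9.94; dissipated=21.901
Op 3: CLOSE 1-2: Q_total=24.06, C_total=10.00, V=2.41; Q1=12.03, Q2=12.03; dissipated=4.106
Op 4: CLOSE 2-1: Q_total=24.06, C_total=10.00, V=2.41; Q2=12.03, Q1=12.03; dissipated=0.000
Op 5: GROUND 2: Q2=0; energy lost=14.475
Final charges: Q1=12.03, Q2=0.00, Q3=9.94

Answer: 9.94 μC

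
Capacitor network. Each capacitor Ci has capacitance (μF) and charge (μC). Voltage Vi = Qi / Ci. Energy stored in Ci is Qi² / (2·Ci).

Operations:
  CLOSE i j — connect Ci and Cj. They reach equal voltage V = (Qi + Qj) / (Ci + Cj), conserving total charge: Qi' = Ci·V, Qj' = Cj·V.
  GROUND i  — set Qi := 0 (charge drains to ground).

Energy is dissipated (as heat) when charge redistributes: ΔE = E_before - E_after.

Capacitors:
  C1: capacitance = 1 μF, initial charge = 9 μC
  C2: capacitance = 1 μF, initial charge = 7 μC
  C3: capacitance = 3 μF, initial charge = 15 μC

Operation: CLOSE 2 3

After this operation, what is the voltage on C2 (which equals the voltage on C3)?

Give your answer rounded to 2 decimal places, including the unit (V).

Answer: 5.50 V

Derivation:
Initial: C1(1μF, Q=9μC, V=9.00V), C2(1μF, Q=7μC, V=7.00V), C3(3μF, Q=15μC, V=5.00V)
Op 1: CLOSE 2-3: Q_total=22.00, C_total=4.00, V=5.50; Q2=5.50, Q3=16.50; dissipated=1.500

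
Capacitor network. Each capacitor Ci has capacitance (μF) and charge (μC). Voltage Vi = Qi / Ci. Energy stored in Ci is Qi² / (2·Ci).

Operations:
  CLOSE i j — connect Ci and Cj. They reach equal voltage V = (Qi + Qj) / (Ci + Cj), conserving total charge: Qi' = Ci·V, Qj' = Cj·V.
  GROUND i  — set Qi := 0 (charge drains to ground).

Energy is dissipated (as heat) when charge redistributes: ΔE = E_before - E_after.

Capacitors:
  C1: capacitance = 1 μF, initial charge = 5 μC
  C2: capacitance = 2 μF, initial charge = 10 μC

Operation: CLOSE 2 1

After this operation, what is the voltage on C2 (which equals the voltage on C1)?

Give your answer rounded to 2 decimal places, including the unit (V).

Answer: 5.00 V

Derivation:
Initial: C1(1μF, Q=5μC, V=5.00V), C2(2μF, Q=10μC, V=5.00V)
Op 1: CLOSE 2-1: Q_total=15.00, C_total=3.00, V=5.00; Q2=10.00, Q1=5.00; dissipated=0.000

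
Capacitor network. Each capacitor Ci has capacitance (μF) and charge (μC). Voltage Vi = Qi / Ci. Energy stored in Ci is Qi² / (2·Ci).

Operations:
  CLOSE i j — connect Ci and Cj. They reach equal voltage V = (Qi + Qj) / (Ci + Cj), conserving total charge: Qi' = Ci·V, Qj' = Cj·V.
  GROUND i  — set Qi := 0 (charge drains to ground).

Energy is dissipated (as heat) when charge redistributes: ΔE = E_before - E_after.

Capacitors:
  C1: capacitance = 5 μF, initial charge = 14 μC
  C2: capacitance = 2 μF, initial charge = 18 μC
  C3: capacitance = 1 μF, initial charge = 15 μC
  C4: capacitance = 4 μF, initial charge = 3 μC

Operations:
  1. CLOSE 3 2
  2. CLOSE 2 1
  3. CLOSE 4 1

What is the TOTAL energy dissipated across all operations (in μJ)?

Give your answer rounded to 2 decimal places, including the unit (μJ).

Initial: C1(5μF, Q=14μC, V=2.80V), C2(2μF, Q=18μC, V=9.00V), C3(1μF, Q=15μC, V=15.00V), C4(4μF, Q=3μC, V=0.75V)
Op 1: CLOSE 3-2: Q_total=33.00, C_total=3.00, V=11.00; Q3=11.00, Q2=22.00; dissipated=12.000
Op 2: CLOSE 2-1: Q_total=36.00, C_total=7.00, V=5.14; Q2=10.29, Q1=25.71; dissipated=48.029
Op 3: CLOSE 4-1: Q_total=28.71, C_total=9.00, V=3.19; Q4=12.76, Q1=15.95; dissipated=21.441
Total dissipated: 81.470 μJ

Answer: 81.47 μJ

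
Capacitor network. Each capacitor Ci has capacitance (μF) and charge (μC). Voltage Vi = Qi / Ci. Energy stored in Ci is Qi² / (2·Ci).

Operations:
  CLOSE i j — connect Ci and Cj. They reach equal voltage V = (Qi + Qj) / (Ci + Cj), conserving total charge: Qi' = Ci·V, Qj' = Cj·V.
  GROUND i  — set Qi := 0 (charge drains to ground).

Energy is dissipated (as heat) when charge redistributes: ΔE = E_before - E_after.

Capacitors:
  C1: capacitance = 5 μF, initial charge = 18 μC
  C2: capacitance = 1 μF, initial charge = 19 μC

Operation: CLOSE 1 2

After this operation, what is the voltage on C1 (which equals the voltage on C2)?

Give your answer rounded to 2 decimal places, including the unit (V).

Initial: C1(5μF, Q=18μC, V=3.60V), C2(1μF, Q=19μC, V=19.00V)
Op 1: CLOSE 1-2: Q_total=37.00, C_total=6.00, V=6.17; Q1=30.83, Q2=6.17; dissipated=98.817

Answer: 6.17 V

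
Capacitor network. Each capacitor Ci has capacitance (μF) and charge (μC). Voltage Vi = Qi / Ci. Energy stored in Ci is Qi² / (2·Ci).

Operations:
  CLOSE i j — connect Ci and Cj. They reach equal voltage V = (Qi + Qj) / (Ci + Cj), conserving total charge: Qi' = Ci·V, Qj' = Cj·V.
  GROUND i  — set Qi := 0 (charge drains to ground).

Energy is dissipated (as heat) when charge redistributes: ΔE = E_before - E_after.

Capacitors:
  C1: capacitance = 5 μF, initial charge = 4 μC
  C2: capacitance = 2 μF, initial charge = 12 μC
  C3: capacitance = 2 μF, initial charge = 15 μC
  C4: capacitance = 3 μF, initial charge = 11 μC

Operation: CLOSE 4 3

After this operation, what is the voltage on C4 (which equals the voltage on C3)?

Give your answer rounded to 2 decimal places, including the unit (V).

Answer: 5.20 V

Derivation:
Initial: C1(5μF, Q=4μC, V=0.80V), C2(2μF, Q=12μC, V=6.00V), C3(2μF, Q=15μC, V=7.50V), C4(3μF, Q=11μC, V=3.67V)
Op 1: CLOSE 4-3: Q_total=26.00, C_total=5.00, V=5.20; Q4=15.60, Q3=10.40; dissipated=8.817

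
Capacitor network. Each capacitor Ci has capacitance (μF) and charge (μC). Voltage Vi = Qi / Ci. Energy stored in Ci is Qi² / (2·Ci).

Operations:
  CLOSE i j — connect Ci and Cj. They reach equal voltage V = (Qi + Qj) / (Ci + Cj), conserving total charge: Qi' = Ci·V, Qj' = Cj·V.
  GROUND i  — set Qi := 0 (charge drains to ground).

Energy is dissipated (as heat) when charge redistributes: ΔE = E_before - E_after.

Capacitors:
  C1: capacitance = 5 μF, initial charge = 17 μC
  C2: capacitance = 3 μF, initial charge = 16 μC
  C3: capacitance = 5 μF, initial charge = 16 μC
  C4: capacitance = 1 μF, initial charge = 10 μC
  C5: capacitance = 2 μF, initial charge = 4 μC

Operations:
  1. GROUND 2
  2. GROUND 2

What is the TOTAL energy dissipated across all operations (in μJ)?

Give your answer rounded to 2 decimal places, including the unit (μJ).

Answer: 42.67 μJ

Derivation:
Initial: C1(5μF, Q=17μC, V=3.40V), C2(3μF, Q=16μC, V=5.33V), C3(5μF, Q=16μC, V=3.20V), C4(1μF, Q=10μC, V=10.00V), C5(2μF, Q=4μC, V=2.00V)
Op 1: GROUND 2: Q2=0; energy lost=42.667
Op 2: GROUND 2: Q2=0; energy lost=0.000
Total dissipated: 42.667 μJ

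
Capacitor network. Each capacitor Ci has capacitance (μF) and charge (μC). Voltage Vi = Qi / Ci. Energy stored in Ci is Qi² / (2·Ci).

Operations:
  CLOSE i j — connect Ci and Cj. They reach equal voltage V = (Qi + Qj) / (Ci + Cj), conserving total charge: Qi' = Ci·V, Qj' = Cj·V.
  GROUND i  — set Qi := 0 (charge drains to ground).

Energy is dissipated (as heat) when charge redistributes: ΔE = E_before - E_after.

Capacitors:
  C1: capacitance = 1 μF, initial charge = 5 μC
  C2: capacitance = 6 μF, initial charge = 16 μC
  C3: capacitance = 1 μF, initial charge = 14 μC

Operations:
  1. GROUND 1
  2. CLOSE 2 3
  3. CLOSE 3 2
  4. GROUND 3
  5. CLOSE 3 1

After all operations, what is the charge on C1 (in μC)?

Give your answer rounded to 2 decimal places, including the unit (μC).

Initial: C1(1μF, Q=5μC, V=5.00V), C2(6μF, Q=16μC, V=2.67V), C3(1μF, Q=14μC, V=14.00V)
Op 1: GROUND 1: Q1=0; energy lost=12.500
Op 2: CLOSE 2-3: Q_total=30.00, C_total=7.00, V=4.29; Q2=25.71, Q3=4.29; dissipated=55.048
Op 3: CLOSE 3-2: Q_total=30.00, C_total=7.00, V=4.29; Q3=4.29, Q2=25.71; dissipated=0.000
Op 4: GROUND 3: Q3=0; energy lost=9.184
Op 5: CLOSE 3-1: Q_total=0.00, C_total=2.00, V=0.00; Q3=0.00, Q1=0.00; dissipated=0.000
Final charges: Q1=0.00, Q2=25.71, Q3=0.00

Answer: 0.00 μC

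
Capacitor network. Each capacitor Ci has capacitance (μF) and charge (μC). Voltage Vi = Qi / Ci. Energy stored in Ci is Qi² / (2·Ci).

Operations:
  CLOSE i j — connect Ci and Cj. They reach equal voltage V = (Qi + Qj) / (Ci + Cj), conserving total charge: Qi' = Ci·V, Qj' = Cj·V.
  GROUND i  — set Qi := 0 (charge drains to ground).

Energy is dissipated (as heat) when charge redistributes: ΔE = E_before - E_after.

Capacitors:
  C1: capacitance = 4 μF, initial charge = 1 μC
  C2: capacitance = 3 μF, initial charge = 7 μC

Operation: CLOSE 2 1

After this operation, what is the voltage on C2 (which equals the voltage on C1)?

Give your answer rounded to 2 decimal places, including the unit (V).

Initial: C1(4μF, Q=1μC, V=0.25V), C2(3μF, Q=7μC, V=2.33V)
Op 1: CLOSE 2-1: Q_total=8.00, C_total=7.00, V=1.14; Q2=3.43, Q1=4.57; dissipated=3.720

Answer: 1.14 V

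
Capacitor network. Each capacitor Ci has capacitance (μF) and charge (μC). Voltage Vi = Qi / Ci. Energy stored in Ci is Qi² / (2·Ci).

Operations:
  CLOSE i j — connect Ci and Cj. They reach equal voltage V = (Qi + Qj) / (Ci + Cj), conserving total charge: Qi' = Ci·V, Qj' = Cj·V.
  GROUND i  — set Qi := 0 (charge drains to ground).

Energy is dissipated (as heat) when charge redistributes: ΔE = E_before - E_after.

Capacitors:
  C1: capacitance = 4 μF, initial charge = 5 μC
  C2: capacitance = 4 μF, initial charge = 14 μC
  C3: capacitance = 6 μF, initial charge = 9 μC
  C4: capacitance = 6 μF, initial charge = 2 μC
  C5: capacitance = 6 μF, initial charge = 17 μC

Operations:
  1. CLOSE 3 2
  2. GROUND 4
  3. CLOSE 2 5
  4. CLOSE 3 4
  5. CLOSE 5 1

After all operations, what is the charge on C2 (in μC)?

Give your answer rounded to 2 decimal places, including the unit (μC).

Initial: C1(4μF, Q=5μC, V=1.25V), C2(4μF, Q=14μC, V=3.50V), C3(6μF, Q=9μC, V=1.50V), C4(6μF, Q=2μC, V=0.33V), C5(6μF, Q=17μC, V=2.83V)
Op 1: CLOSE 3-2: Q_total=23.00, C_total=10.00, V=2.30; Q3=13.80, Q2=9.20; dissipated=4.800
Op 2: GROUND 4: Q4=0; energy lost=0.333
Op 3: CLOSE 2-5: Q_total=26.20, C_total=10.00, V=2.62; Q2=10.48, Q5=15.72; dissipated=0.341
Op 4: CLOSE 3-4: Q_total=13.80, C_total=12.00, V=1.15; Q3=6.90, Q4=6.90; dissipated=7.935
Op 5: CLOSE 5-1: Q_total=20.72, C_total=10.00, V=2.07; Q5=12.43, Q1=8.29; dissipated=2.252
Final charges: Q1=8.29, Q2=10.48, Q3=6.90, Q4=6.90, Q5=12.43

Answer: 10.48 μC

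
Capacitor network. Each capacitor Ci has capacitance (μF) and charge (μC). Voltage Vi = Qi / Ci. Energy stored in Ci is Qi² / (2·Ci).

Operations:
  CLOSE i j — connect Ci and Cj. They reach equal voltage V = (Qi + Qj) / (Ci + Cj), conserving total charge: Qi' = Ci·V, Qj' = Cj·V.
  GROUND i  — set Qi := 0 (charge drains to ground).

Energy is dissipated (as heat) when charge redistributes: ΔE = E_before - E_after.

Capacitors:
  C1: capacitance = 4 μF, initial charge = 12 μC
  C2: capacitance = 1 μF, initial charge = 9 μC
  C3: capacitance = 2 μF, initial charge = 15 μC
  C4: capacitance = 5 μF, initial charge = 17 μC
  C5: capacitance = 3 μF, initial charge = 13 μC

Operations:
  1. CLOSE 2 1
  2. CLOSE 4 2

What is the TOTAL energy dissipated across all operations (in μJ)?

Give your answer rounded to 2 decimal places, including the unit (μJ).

Answer: 14.67 μJ

Derivation:
Initial: C1(4μF, Q=12μC, V=3.00V), C2(1μF, Q=9μC, V=9.00V), C3(2μF, Q=15μC, V=7.50V), C4(5μF, Q=17μC, V=3.40V), C5(3μF, Q=13μC, V=4.33V)
Op 1: CLOSE 2-1: Q_total=21.00, C_total=5.00, V=4.20; Q2=4.20, Q1=16.80; dissipated=14.400
Op 2: CLOSE 4-2: Q_total=21.20, C_total=6.00, V=3.53; Q4=17.67, Q2=3.53; dissipated=0.267
Total dissipated: 14.667 μJ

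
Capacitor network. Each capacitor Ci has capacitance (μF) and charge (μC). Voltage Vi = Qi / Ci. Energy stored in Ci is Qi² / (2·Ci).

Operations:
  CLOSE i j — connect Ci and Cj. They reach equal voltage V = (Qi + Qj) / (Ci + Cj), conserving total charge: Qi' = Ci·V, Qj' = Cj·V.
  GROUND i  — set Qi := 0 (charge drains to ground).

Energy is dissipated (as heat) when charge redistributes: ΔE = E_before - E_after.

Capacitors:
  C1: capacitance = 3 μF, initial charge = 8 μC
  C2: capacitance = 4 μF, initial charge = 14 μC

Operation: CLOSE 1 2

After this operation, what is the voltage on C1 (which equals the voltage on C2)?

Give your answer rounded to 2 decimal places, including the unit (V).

Initial: C1(3μF, Q=8μC, V=2.67V), C2(4μF, Q=14μC, V=3.50V)
Op 1: CLOSE 1-2: Q_total=22.00, C_total=7.00, V=3.14; Q1=9.43, Q2=12.57; dissipated=0.595

Answer: 3.14 V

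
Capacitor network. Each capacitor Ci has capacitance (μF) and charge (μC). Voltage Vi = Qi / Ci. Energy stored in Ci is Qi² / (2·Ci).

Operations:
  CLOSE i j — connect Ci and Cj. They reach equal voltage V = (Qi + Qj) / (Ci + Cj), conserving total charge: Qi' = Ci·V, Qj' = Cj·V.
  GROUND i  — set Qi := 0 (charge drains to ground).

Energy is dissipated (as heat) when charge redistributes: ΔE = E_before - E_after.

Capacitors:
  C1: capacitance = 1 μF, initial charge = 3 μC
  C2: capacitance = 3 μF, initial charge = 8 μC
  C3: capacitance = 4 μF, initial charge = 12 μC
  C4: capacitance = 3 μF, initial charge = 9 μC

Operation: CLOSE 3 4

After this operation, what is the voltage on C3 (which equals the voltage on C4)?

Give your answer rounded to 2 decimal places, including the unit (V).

Answer: 3.00 V

Derivation:
Initial: C1(1μF, Q=3μC, V=3.00V), C2(3μF, Q=8μC, V=2.67V), C3(4μF, Q=12μC, V=3.00V), C4(3μF, Q=9μC, V=3.00V)
Op 1: CLOSE 3-4: Q_total=21.00, C_total=7.00, V=3.00; Q3=12.00, Q4=9.00; dissipated=0.000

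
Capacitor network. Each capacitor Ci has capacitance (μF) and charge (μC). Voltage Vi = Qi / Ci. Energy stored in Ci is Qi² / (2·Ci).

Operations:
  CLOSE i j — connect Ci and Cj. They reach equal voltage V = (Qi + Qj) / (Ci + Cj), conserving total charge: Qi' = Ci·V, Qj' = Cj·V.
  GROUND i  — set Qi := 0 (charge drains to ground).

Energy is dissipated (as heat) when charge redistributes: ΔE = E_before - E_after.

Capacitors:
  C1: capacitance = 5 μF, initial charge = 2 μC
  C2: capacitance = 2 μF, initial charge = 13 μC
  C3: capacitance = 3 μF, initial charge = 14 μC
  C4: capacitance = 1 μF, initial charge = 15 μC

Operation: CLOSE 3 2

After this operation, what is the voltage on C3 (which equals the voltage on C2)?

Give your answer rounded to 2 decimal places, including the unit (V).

Initial: C1(5μF, Q=2μC, V=0.40V), C2(2μF, Q=13μC, V=6.50V), C3(3μF, Q=14μC, V=4.67V), C4(1μF, Q=15μC, V=15.00V)
Op 1: CLOSE 3-2: Q_total=27.00, C_total=5.00, V=5.40; Q3=16.20, Q2=10.80; dissipated=2.017

Answer: 5.40 V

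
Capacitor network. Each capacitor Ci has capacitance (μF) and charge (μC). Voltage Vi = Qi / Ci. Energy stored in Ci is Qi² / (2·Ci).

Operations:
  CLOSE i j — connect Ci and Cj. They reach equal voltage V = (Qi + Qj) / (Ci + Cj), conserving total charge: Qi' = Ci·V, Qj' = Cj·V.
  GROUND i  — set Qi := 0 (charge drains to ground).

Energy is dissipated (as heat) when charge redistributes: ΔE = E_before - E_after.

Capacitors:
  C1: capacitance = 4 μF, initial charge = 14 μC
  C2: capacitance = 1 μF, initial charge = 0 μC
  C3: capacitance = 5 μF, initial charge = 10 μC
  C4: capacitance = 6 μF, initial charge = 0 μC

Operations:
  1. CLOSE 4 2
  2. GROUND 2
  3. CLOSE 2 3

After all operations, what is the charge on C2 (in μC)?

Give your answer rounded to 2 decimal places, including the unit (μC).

Initial: C1(4μF, Q=14μC, V=3.50V), C2(1μF, Q=0μC, V=0.00V), C3(5μF, Q=10μC, V=2.00V), C4(6μF, Q=0μC, V=0.00V)
Op 1: CLOSE 4-2: Q_total=0.00, C_total=7.00, V=0.00; Q4=0.00, Q2=0.00; dissipated=0.000
Op 2: GROUND 2: Q2=0; energy lost=0.000
Op 3: CLOSE 2-3: Q_total=10.00, C_total=6.00, V=1.67; Q2=1.67, Q3=8.33; dissipated=1.667
Final charges: Q1=14.00, Q2=1.67, Q3=8.33, Q4=0.00

Answer: 1.67 μC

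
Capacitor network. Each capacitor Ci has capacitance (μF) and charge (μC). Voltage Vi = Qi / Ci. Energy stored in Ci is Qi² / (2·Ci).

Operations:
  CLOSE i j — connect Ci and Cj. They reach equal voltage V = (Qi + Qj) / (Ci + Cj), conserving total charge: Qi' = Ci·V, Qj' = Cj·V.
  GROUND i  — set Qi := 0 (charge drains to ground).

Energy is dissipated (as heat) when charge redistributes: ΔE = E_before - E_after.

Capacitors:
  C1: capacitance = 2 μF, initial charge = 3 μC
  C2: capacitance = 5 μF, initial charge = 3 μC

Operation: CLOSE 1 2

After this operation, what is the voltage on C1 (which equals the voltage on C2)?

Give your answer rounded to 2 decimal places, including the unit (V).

Answer: 0.86 V

Derivation:
Initial: C1(2μF, Q=3μC, V=1.50V), C2(5μF, Q=3μC, V=0.60V)
Op 1: CLOSE 1-2: Q_total=6.00, C_total=7.00, V=0.86; Q1=1.71, Q2=4.29; dissipated=0.579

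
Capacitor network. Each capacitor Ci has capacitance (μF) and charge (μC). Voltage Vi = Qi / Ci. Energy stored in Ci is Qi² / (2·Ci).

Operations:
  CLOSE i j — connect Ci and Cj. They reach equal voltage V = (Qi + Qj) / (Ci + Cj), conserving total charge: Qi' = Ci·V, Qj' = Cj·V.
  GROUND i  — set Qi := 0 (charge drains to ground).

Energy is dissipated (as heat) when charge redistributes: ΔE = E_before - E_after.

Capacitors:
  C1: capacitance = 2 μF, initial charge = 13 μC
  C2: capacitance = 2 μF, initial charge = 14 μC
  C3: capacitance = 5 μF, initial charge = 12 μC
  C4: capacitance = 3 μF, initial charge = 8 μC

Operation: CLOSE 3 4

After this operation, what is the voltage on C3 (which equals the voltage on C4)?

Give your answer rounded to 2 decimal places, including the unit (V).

Initial: C1(2μF, Q=13μC, V=6.50V), C2(2μF, Q=14μC, V=7.00V), C3(5μF, Q=12μC, V=2.40V), C4(3μF, Q=8μC, V=2.67V)
Op 1: CLOSE 3-4: Q_total=20.00, C_total=8.00, V=2.50; Q3=12.50, Q4=7.50; dissipated=0.067

Answer: 2.50 V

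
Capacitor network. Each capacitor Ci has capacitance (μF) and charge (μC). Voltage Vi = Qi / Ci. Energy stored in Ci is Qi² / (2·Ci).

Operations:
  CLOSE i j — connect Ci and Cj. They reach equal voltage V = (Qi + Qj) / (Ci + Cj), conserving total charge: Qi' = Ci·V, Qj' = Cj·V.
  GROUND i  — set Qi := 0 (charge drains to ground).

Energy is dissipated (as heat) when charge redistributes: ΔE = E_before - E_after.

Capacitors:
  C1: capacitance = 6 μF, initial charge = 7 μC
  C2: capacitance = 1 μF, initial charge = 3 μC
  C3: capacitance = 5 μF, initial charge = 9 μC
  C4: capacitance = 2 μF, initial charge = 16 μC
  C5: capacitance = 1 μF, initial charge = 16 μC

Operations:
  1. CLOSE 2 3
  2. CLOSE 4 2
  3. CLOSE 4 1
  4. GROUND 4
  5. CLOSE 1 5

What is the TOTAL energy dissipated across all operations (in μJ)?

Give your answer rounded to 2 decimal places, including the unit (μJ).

Initial: C1(6μF, Q=7μC, V=1.17V), C2(1μF, Q=3μC, V=3.00V), C3(5μF, Q=9μC, V=1.80V), C4(2μF, Q=16μC, V=8.00V), C5(1μF, Q=16μC, V=16.00V)
Op 1: CLOSE 2-3: Q_total=12.00, C_total=6.00, V=2.00; Q2=2.00, Q3=10.00; dissipated=0.600
Op 2: CLOSE 4-2: Q_total=18.00, C_total=3.00, V=6.00; Q4=12.00, Q2=6.00; dissipated=12.000
Op 3: CLOSE 4-1: Q_total=19.00, C_total=8.00, V=2.38; Q4=4.75, Q1=14.25; dissipated=17.521
Op 4: GROUND 4: Q4=0; energy lost=5.641
Op 5: CLOSE 1-5: Q_total=30.25, C_total=7.00, V=4.32; Q1=25.93, Q5=4.32; dissipated=79.560
Total dissipated: 115.322 μJ

Answer: 115.32 μJ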